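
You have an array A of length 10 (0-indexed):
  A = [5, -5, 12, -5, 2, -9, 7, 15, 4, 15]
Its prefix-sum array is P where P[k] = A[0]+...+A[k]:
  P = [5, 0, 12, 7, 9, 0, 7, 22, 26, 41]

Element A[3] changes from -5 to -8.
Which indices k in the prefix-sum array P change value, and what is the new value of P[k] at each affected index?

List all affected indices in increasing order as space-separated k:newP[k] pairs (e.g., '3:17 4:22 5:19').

P[k] = A[0] + ... + A[k]
P[k] includes A[3] iff k >= 3
Affected indices: 3, 4, ..., 9; delta = -3
  P[3]: 7 + -3 = 4
  P[4]: 9 + -3 = 6
  P[5]: 0 + -3 = -3
  P[6]: 7 + -3 = 4
  P[7]: 22 + -3 = 19
  P[8]: 26 + -3 = 23
  P[9]: 41 + -3 = 38

Answer: 3:4 4:6 5:-3 6:4 7:19 8:23 9:38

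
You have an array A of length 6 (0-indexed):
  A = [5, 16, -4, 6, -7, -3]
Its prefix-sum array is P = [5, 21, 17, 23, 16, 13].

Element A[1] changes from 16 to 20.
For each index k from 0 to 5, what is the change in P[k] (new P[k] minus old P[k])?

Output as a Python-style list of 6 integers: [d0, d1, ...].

Answer: [0, 4, 4, 4, 4, 4]

Derivation:
Element change: A[1] 16 -> 20, delta = 4
For k < 1: P[k] unchanged, delta_P[k] = 0
For k >= 1: P[k] shifts by exactly 4
Delta array: [0, 4, 4, 4, 4, 4]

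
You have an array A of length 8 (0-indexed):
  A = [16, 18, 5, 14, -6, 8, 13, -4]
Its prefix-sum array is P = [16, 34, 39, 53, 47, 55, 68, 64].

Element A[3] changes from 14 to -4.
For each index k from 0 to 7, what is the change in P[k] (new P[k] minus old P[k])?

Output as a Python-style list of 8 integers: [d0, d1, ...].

Element change: A[3] 14 -> -4, delta = -18
For k < 3: P[k] unchanged, delta_P[k] = 0
For k >= 3: P[k] shifts by exactly -18
Delta array: [0, 0, 0, -18, -18, -18, -18, -18]

Answer: [0, 0, 0, -18, -18, -18, -18, -18]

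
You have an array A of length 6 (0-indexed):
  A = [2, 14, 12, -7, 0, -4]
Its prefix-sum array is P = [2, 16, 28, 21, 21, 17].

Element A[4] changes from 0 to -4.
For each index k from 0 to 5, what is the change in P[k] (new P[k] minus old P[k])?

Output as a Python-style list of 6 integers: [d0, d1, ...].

Element change: A[4] 0 -> -4, delta = -4
For k < 4: P[k] unchanged, delta_P[k] = 0
For k >= 4: P[k] shifts by exactly -4
Delta array: [0, 0, 0, 0, -4, -4]

Answer: [0, 0, 0, 0, -4, -4]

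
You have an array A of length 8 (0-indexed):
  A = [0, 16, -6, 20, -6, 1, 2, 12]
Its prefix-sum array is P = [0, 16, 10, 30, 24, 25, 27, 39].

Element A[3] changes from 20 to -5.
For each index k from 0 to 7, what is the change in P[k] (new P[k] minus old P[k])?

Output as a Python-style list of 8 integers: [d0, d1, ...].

Answer: [0, 0, 0, -25, -25, -25, -25, -25]

Derivation:
Element change: A[3] 20 -> -5, delta = -25
For k < 3: P[k] unchanged, delta_P[k] = 0
For k >= 3: P[k] shifts by exactly -25
Delta array: [0, 0, 0, -25, -25, -25, -25, -25]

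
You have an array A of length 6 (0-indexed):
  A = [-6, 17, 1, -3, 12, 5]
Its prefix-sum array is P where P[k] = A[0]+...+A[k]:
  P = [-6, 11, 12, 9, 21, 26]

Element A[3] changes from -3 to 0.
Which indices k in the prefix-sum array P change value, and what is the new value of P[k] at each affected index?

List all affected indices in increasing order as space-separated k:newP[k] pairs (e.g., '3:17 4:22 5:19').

Answer: 3:12 4:24 5:29

Derivation:
P[k] = A[0] + ... + A[k]
P[k] includes A[3] iff k >= 3
Affected indices: 3, 4, ..., 5; delta = 3
  P[3]: 9 + 3 = 12
  P[4]: 21 + 3 = 24
  P[5]: 26 + 3 = 29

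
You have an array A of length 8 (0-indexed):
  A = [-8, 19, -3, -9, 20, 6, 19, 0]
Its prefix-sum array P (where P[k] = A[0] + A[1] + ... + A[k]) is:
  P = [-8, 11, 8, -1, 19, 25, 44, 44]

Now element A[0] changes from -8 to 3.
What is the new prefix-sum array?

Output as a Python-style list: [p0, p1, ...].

Answer: [3, 22, 19, 10, 30, 36, 55, 55]

Derivation:
Change: A[0] -8 -> 3, delta = 11
P[k] for k < 0: unchanged (A[0] not included)
P[k] for k >= 0: shift by delta = 11
  P[0] = -8 + 11 = 3
  P[1] = 11 + 11 = 22
  P[2] = 8 + 11 = 19
  P[3] = -1 + 11 = 10
  P[4] = 19 + 11 = 30
  P[5] = 25 + 11 = 36
  P[6] = 44 + 11 = 55
  P[7] = 44 + 11 = 55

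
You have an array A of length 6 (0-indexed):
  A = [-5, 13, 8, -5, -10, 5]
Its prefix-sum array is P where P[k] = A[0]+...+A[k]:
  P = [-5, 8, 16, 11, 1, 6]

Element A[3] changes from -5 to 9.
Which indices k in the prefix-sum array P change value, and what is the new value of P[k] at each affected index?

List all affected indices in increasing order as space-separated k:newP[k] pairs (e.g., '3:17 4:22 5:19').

Answer: 3:25 4:15 5:20

Derivation:
P[k] = A[0] + ... + A[k]
P[k] includes A[3] iff k >= 3
Affected indices: 3, 4, ..., 5; delta = 14
  P[3]: 11 + 14 = 25
  P[4]: 1 + 14 = 15
  P[5]: 6 + 14 = 20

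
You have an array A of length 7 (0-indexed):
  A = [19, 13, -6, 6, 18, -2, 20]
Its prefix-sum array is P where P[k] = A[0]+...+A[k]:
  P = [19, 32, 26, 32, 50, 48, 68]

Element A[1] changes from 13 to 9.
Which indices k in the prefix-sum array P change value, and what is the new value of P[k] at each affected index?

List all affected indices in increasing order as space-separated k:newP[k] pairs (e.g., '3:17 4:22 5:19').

P[k] = A[0] + ... + A[k]
P[k] includes A[1] iff k >= 1
Affected indices: 1, 2, ..., 6; delta = -4
  P[1]: 32 + -4 = 28
  P[2]: 26 + -4 = 22
  P[3]: 32 + -4 = 28
  P[4]: 50 + -4 = 46
  P[5]: 48 + -4 = 44
  P[6]: 68 + -4 = 64

Answer: 1:28 2:22 3:28 4:46 5:44 6:64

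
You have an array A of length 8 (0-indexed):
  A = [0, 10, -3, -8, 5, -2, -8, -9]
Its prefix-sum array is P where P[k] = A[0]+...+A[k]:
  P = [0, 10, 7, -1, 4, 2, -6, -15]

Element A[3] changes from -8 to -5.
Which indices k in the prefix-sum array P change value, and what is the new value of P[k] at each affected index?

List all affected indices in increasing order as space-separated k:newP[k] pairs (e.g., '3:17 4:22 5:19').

Answer: 3:2 4:7 5:5 6:-3 7:-12

Derivation:
P[k] = A[0] + ... + A[k]
P[k] includes A[3] iff k >= 3
Affected indices: 3, 4, ..., 7; delta = 3
  P[3]: -1 + 3 = 2
  P[4]: 4 + 3 = 7
  P[5]: 2 + 3 = 5
  P[6]: -6 + 3 = -3
  P[7]: -15 + 3 = -12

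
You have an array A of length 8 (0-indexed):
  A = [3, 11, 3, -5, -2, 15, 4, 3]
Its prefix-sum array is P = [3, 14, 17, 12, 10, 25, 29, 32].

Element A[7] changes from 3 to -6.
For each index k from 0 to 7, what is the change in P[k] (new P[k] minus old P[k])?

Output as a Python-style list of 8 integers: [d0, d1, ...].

Answer: [0, 0, 0, 0, 0, 0, 0, -9]

Derivation:
Element change: A[7] 3 -> -6, delta = -9
For k < 7: P[k] unchanged, delta_P[k] = 0
For k >= 7: P[k] shifts by exactly -9
Delta array: [0, 0, 0, 0, 0, 0, 0, -9]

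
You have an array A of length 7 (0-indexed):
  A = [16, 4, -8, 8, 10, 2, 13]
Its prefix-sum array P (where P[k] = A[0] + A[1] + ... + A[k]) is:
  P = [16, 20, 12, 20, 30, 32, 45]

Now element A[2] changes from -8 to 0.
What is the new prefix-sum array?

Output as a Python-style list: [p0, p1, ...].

Change: A[2] -8 -> 0, delta = 8
P[k] for k < 2: unchanged (A[2] not included)
P[k] for k >= 2: shift by delta = 8
  P[0] = 16 + 0 = 16
  P[1] = 20 + 0 = 20
  P[2] = 12 + 8 = 20
  P[3] = 20 + 8 = 28
  P[4] = 30 + 8 = 38
  P[5] = 32 + 8 = 40
  P[6] = 45 + 8 = 53

Answer: [16, 20, 20, 28, 38, 40, 53]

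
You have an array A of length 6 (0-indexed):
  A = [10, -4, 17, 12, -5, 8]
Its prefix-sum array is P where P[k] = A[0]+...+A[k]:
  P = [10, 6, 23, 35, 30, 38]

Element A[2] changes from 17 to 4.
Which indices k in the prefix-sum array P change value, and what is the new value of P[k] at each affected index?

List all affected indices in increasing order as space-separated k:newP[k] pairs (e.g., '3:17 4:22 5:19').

Answer: 2:10 3:22 4:17 5:25

Derivation:
P[k] = A[0] + ... + A[k]
P[k] includes A[2] iff k >= 2
Affected indices: 2, 3, ..., 5; delta = -13
  P[2]: 23 + -13 = 10
  P[3]: 35 + -13 = 22
  P[4]: 30 + -13 = 17
  P[5]: 38 + -13 = 25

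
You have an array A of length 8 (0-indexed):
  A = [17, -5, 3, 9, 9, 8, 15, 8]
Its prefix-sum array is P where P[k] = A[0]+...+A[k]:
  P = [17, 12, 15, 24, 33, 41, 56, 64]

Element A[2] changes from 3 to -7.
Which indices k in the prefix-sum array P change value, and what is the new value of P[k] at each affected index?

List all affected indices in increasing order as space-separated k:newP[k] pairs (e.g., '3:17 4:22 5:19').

P[k] = A[0] + ... + A[k]
P[k] includes A[2] iff k >= 2
Affected indices: 2, 3, ..., 7; delta = -10
  P[2]: 15 + -10 = 5
  P[3]: 24 + -10 = 14
  P[4]: 33 + -10 = 23
  P[5]: 41 + -10 = 31
  P[6]: 56 + -10 = 46
  P[7]: 64 + -10 = 54

Answer: 2:5 3:14 4:23 5:31 6:46 7:54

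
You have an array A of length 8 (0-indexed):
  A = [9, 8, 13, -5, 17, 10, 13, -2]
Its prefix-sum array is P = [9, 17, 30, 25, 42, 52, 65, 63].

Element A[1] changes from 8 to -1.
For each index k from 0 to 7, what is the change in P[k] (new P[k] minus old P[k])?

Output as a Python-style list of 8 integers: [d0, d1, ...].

Element change: A[1] 8 -> -1, delta = -9
For k < 1: P[k] unchanged, delta_P[k] = 0
For k >= 1: P[k] shifts by exactly -9
Delta array: [0, -9, -9, -9, -9, -9, -9, -9]

Answer: [0, -9, -9, -9, -9, -9, -9, -9]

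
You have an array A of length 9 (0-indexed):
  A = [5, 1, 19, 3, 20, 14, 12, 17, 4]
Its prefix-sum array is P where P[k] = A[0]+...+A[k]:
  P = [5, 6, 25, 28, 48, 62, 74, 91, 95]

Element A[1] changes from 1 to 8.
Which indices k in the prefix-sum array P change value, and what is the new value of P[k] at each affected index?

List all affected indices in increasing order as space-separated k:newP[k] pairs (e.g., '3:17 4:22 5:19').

P[k] = A[0] + ... + A[k]
P[k] includes A[1] iff k >= 1
Affected indices: 1, 2, ..., 8; delta = 7
  P[1]: 6 + 7 = 13
  P[2]: 25 + 7 = 32
  P[3]: 28 + 7 = 35
  P[4]: 48 + 7 = 55
  P[5]: 62 + 7 = 69
  P[6]: 74 + 7 = 81
  P[7]: 91 + 7 = 98
  P[8]: 95 + 7 = 102

Answer: 1:13 2:32 3:35 4:55 5:69 6:81 7:98 8:102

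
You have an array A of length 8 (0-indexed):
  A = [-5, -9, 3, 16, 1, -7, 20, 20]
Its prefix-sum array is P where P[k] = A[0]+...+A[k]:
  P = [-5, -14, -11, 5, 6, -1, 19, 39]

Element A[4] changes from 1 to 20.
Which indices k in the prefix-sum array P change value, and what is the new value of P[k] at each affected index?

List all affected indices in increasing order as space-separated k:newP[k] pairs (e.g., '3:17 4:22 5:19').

P[k] = A[0] + ... + A[k]
P[k] includes A[4] iff k >= 4
Affected indices: 4, 5, ..., 7; delta = 19
  P[4]: 6 + 19 = 25
  P[5]: -1 + 19 = 18
  P[6]: 19 + 19 = 38
  P[7]: 39 + 19 = 58

Answer: 4:25 5:18 6:38 7:58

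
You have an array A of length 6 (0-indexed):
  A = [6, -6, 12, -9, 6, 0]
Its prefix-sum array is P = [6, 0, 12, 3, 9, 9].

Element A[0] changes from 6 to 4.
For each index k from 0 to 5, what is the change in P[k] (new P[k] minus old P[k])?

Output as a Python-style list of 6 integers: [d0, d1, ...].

Answer: [-2, -2, -2, -2, -2, -2]

Derivation:
Element change: A[0] 6 -> 4, delta = -2
For k < 0: P[k] unchanged, delta_P[k] = 0
For k >= 0: P[k] shifts by exactly -2
Delta array: [-2, -2, -2, -2, -2, -2]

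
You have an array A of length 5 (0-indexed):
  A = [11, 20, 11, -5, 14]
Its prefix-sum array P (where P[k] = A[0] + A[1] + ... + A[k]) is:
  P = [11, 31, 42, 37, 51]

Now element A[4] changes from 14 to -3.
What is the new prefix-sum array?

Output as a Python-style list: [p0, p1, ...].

Change: A[4] 14 -> -3, delta = -17
P[k] for k < 4: unchanged (A[4] not included)
P[k] for k >= 4: shift by delta = -17
  P[0] = 11 + 0 = 11
  P[1] = 31 + 0 = 31
  P[2] = 42 + 0 = 42
  P[3] = 37 + 0 = 37
  P[4] = 51 + -17 = 34

Answer: [11, 31, 42, 37, 34]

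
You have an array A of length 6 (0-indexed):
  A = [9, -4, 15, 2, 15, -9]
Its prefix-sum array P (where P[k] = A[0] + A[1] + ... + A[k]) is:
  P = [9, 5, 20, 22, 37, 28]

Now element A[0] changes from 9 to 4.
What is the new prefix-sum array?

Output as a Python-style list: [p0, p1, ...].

Answer: [4, 0, 15, 17, 32, 23]

Derivation:
Change: A[0] 9 -> 4, delta = -5
P[k] for k < 0: unchanged (A[0] not included)
P[k] for k >= 0: shift by delta = -5
  P[0] = 9 + -5 = 4
  P[1] = 5 + -5 = 0
  P[2] = 20 + -5 = 15
  P[3] = 22 + -5 = 17
  P[4] = 37 + -5 = 32
  P[5] = 28 + -5 = 23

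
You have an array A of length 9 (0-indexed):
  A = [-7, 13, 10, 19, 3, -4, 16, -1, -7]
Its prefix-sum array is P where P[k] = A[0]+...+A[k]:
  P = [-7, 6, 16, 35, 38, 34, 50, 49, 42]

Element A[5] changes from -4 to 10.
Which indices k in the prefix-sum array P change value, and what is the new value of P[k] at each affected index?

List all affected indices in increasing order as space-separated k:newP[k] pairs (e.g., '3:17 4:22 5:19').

Answer: 5:48 6:64 7:63 8:56

Derivation:
P[k] = A[0] + ... + A[k]
P[k] includes A[5] iff k >= 5
Affected indices: 5, 6, ..., 8; delta = 14
  P[5]: 34 + 14 = 48
  P[6]: 50 + 14 = 64
  P[7]: 49 + 14 = 63
  P[8]: 42 + 14 = 56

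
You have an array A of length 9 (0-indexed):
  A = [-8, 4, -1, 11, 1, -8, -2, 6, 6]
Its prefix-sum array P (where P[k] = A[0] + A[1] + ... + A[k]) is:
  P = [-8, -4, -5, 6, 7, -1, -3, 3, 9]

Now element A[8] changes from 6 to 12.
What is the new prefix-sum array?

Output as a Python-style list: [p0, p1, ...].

Change: A[8] 6 -> 12, delta = 6
P[k] for k < 8: unchanged (A[8] not included)
P[k] for k >= 8: shift by delta = 6
  P[0] = -8 + 0 = -8
  P[1] = -4 + 0 = -4
  P[2] = -5 + 0 = -5
  P[3] = 6 + 0 = 6
  P[4] = 7 + 0 = 7
  P[5] = -1 + 0 = -1
  P[6] = -3 + 0 = -3
  P[7] = 3 + 0 = 3
  P[8] = 9 + 6 = 15

Answer: [-8, -4, -5, 6, 7, -1, -3, 3, 15]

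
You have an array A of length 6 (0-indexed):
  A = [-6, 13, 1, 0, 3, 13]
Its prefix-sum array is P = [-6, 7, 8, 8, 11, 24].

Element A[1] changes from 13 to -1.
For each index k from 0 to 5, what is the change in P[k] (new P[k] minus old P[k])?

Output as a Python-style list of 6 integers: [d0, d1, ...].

Answer: [0, -14, -14, -14, -14, -14]

Derivation:
Element change: A[1] 13 -> -1, delta = -14
For k < 1: P[k] unchanged, delta_P[k] = 0
For k >= 1: P[k] shifts by exactly -14
Delta array: [0, -14, -14, -14, -14, -14]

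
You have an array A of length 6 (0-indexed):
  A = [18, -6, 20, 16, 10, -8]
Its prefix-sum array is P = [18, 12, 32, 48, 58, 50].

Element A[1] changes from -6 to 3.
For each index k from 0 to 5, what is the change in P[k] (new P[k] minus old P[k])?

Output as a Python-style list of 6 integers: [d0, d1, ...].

Answer: [0, 9, 9, 9, 9, 9]

Derivation:
Element change: A[1] -6 -> 3, delta = 9
For k < 1: P[k] unchanged, delta_P[k] = 0
For k >= 1: P[k] shifts by exactly 9
Delta array: [0, 9, 9, 9, 9, 9]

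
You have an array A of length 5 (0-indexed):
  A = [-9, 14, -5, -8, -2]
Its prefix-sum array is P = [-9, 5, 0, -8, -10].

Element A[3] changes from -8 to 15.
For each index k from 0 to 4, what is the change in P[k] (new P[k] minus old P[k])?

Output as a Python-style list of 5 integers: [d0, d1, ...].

Element change: A[3] -8 -> 15, delta = 23
For k < 3: P[k] unchanged, delta_P[k] = 0
For k >= 3: P[k] shifts by exactly 23
Delta array: [0, 0, 0, 23, 23]

Answer: [0, 0, 0, 23, 23]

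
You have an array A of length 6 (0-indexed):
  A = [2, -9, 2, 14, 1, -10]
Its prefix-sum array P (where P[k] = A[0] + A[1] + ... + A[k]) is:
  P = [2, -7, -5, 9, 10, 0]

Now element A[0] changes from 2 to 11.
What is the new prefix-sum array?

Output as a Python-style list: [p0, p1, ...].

Change: A[0] 2 -> 11, delta = 9
P[k] for k < 0: unchanged (A[0] not included)
P[k] for k >= 0: shift by delta = 9
  P[0] = 2 + 9 = 11
  P[1] = -7 + 9 = 2
  P[2] = -5 + 9 = 4
  P[3] = 9 + 9 = 18
  P[4] = 10 + 9 = 19
  P[5] = 0 + 9 = 9

Answer: [11, 2, 4, 18, 19, 9]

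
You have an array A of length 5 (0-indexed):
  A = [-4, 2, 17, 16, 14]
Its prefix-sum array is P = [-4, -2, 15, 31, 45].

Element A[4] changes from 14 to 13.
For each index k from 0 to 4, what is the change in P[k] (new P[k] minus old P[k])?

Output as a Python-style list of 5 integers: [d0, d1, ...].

Answer: [0, 0, 0, 0, -1]

Derivation:
Element change: A[4] 14 -> 13, delta = -1
For k < 4: P[k] unchanged, delta_P[k] = 0
For k >= 4: P[k] shifts by exactly -1
Delta array: [0, 0, 0, 0, -1]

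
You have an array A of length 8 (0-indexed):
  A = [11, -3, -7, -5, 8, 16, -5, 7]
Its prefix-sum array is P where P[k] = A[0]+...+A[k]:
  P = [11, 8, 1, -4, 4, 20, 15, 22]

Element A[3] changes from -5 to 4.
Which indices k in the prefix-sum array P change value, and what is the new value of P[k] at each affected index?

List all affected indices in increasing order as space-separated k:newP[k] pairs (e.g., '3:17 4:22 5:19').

Answer: 3:5 4:13 5:29 6:24 7:31

Derivation:
P[k] = A[0] + ... + A[k]
P[k] includes A[3] iff k >= 3
Affected indices: 3, 4, ..., 7; delta = 9
  P[3]: -4 + 9 = 5
  P[4]: 4 + 9 = 13
  P[5]: 20 + 9 = 29
  P[6]: 15 + 9 = 24
  P[7]: 22 + 9 = 31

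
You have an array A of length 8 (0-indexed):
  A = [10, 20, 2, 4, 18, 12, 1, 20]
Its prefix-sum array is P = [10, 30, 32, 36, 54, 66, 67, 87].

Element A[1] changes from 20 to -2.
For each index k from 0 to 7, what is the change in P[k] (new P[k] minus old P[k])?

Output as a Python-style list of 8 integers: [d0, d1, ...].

Element change: A[1] 20 -> -2, delta = -22
For k < 1: P[k] unchanged, delta_P[k] = 0
For k >= 1: P[k] shifts by exactly -22
Delta array: [0, -22, -22, -22, -22, -22, -22, -22]

Answer: [0, -22, -22, -22, -22, -22, -22, -22]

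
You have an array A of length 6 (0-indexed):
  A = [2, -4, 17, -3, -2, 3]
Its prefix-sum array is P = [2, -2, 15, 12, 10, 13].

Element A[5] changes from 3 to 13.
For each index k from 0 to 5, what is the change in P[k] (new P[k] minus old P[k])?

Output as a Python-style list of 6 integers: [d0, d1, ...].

Element change: A[5] 3 -> 13, delta = 10
For k < 5: P[k] unchanged, delta_P[k] = 0
For k >= 5: P[k] shifts by exactly 10
Delta array: [0, 0, 0, 0, 0, 10]

Answer: [0, 0, 0, 0, 0, 10]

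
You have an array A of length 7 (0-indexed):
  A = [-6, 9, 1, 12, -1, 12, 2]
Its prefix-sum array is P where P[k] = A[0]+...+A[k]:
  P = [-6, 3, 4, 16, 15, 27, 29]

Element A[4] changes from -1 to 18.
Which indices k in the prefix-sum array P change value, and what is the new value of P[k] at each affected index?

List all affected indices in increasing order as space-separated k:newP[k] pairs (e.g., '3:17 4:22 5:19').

Answer: 4:34 5:46 6:48

Derivation:
P[k] = A[0] + ... + A[k]
P[k] includes A[4] iff k >= 4
Affected indices: 4, 5, ..., 6; delta = 19
  P[4]: 15 + 19 = 34
  P[5]: 27 + 19 = 46
  P[6]: 29 + 19 = 48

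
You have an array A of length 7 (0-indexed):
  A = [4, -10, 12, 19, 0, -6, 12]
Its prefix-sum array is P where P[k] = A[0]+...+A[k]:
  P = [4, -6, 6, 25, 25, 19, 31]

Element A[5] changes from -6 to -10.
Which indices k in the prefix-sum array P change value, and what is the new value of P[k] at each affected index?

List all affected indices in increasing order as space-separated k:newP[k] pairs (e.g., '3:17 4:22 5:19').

Answer: 5:15 6:27

Derivation:
P[k] = A[0] + ... + A[k]
P[k] includes A[5] iff k >= 5
Affected indices: 5, 6, ..., 6; delta = -4
  P[5]: 19 + -4 = 15
  P[6]: 31 + -4 = 27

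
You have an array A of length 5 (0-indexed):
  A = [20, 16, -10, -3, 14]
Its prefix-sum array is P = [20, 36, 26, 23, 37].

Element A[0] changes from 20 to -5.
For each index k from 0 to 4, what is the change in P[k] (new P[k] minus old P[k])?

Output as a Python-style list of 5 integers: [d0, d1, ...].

Element change: A[0] 20 -> -5, delta = -25
For k < 0: P[k] unchanged, delta_P[k] = 0
For k >= 0: P[k] shifts by exactly -25
Delta array: [-25, -25, -25, -25, -25]

Answer: [-25, -25, -25, -25, -25]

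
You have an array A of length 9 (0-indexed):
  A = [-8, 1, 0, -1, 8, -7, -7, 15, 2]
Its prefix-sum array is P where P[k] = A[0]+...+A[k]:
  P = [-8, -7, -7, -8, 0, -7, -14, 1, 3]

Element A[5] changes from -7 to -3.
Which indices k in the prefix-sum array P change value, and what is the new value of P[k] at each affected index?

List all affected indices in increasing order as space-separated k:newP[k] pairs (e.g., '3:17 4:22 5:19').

P[k] = A[0] + ... + A[k]
P[k] includes A[5] iff k >= 5
Affected indices: 5, 6, ..., 8; delta = 4
  P[5]: -7 + 4 = -3
  P[6]: -14 + 4 = -10
  P[7]: 1 + 4 = 5
  P[8]: 3 + 4 = 7

Answer: 5:-3 6:-10 7:5 8:7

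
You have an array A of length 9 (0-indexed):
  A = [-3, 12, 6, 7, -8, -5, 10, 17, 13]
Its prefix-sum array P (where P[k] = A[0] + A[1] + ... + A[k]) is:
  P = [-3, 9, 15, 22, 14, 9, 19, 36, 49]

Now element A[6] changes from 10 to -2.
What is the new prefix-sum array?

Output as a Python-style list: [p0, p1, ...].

Answer: [-3, 9, 15, 22, 14, 9, 7, 24, 37]

Derivation:
Change: A[6] 10 -> -2, delta = -12
P[k] for k < 6: unchanged (A[6] not included)
P[k] for k >= 6: shift by delta = -12
  P[0] = -3 + 0 = -3
  P[1] = 9 + 0 = 9
  P[2] = 15 + 0 = 15
  P[3] = 22 + 0 = 22
  P[4] = 14 + 0 = 14
  P[5] = 9 + 0 = 9
  P[6] = 19 + -12 = 7
  P[7] = 36 + -12 = 24
  P[8] = 49 + -12 = 37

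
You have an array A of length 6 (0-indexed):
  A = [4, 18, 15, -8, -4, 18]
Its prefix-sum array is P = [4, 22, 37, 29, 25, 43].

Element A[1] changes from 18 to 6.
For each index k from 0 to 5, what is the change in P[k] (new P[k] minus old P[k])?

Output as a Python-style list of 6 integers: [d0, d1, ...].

Element change: A[1] 18 -> 6, delta = -12
For k < 1: P[k] unchanged, delta_P[k] = 0
For k >= 1: P[k] shifts by exactly -12
Delta array: [0, -12, -12, -12, -12, -12]

Answer: [0, -12, -12, -12, -12, -12]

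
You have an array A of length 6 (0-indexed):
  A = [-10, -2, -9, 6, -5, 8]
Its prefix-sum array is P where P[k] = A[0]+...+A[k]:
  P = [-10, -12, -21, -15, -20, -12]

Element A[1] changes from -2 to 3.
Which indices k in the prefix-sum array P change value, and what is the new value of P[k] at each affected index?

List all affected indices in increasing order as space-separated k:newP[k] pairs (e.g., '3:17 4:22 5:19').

Answer: 1:-7 2:-16 3:-10 4:-15 5:-7

Derivation:
P[k] = A[0] + ... + A[k]
P[k] includes A[1] iff k >= 1
Affected indices: 1, 2, ..., 5; delta = 5
  P[1]: -12 + 5 = -7
  P[2]: -21 + 5 = -16
  P[3]: -15 + 5 = -10
  P[4]: -20 + 5 = -15
  P[5]: -12 + 5 = -7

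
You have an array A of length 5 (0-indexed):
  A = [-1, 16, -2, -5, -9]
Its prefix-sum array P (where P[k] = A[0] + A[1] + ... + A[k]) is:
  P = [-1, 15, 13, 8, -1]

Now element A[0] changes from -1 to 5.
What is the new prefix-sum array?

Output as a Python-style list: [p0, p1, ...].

Change: A[0] -1 -> 5, delta = 6
P[k] for k < 0: unchanged (A[0] not included)
P[k] for k >= 0: shift by delta = 6
  P[0] = -1 + 6 = 5
  P[1] = 15 + 6 = 21
  P[2] = 13 + 6 = 19
  P[3] = 8 + 6 = 14
  P[4] = -1 + 6 = 5

Answer: [5, 21, 19, 14, 5]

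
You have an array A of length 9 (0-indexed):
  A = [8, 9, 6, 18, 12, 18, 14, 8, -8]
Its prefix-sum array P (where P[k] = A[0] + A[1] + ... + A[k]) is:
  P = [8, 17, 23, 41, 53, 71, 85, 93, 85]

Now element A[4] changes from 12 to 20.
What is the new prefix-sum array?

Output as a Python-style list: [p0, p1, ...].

Answer: [8, 17, 23, 41, 61, 79, 93, 101, 93]

Derivation:
Change: A[4] 12 -> 20, delta = 8
P[k] for k < 4: unchanged (A[4] not included)
P[k] for k >= 4: shift by delta = 8
  P[0] = 8 + 0 = 8
  P[1] = 17 + 0 = 17
  P[2] = 23 + 0 = 23
  P[3] = 41 + 0 = 41
  P[4] = 53 + 8 = 61
  P[5] = 71 + 8 = 79
  P[6] = 85 + 8 = 93
  P[7] = 93 + 8 = 101
  P[8] = 85 + 8 = 93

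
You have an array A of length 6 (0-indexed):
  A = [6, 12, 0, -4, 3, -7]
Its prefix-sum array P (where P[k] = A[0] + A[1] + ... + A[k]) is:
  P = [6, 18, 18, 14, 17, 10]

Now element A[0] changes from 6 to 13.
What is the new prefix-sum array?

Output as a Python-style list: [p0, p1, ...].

Answer: [13, 25, 25, 21, 24, 17]

Derivation:
Change: A[0] 6 -> 13, delta = 7
P[k] for k < 0: unchanged (A[0] not included)
P[k] for k >= 0: shift by delta = 7
  P[0] = 6 + 7 = 13
  P[1] = 18 + 7 = 25
  P[2] = 18 + 7 = 25
  P[3] = 14 + 7 = 21
  P[4] = 17 + 7 = 24
  P[5] = 10 + 7 = 17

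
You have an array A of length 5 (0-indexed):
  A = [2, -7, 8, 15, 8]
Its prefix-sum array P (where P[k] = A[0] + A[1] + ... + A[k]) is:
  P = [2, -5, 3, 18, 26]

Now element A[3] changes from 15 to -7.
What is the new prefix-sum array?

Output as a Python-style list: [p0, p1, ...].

Answer: [2, -5, 3, -4, 4]

Derivation:
Change: A[3] 15 -> -7, delta = -22
P[k] for k < 3: unchanged (A[3] not included)
P[k] for k >= 3: shift by delta = -22
  P[0] = 2 + 0 = 2
  P[1] = -5 + 0 = -5
  P[2] = 3 + 0 = 3
  P[3] = 18 + -22 = -4
  P[4] = 26 + -22 = 4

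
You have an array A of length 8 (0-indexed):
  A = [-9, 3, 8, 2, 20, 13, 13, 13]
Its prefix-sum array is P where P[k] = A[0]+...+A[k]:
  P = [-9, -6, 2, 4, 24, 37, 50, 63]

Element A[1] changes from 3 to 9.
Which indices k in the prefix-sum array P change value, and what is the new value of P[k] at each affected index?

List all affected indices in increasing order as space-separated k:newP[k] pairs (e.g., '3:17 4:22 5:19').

Answer: 1:0 2:8 3:10 4:30 5:43 6:56 7:69

Derivation:
P[k] = A[0] + ... + A[k]
P[k] includes A[1] iff k >= 1
Affected indices: 1, 2, ..., 7; delta = 6
  P[1]: -6 + 6 = 0
  P[2]: 2 + 6 = 8
  P[3]: 4 + 6 = 10
  P[4]: 24 + 6 = 30
  P[5]: 37 + 6 = 43
  P[6]: 50 + 6 = 56
  P[7]: 63 + 6 = 69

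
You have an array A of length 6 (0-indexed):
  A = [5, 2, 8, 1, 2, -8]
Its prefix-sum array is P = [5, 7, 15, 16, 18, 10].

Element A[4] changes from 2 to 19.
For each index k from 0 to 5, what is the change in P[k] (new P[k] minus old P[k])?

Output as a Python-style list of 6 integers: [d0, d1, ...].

Answer: [0, 0, 0, 0, 17, 17]

Derivation:
Element change: A[4] 2 -> 19, delta = 17
For k < 4: P[k] unchanged, delta_P[k] = 0
For k >= 4: P[k] shifts by exactly 17
Delta array: [0, 0, 0, 0, 17, 17]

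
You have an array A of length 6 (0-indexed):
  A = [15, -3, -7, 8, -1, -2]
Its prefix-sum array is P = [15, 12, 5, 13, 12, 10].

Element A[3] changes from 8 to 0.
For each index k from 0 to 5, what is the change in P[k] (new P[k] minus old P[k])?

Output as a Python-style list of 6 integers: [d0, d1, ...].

Element change: A[3] 8 -> 0, delta = -8
For k < 3: P[k] unchanged, delta_P[k] = 0
For k >= 3: P[k] shifts by exactly -8
Delta array: [0, 0, 0, -8, -8, -8]

Answer: [0, 0, 0, -8, -8, -8]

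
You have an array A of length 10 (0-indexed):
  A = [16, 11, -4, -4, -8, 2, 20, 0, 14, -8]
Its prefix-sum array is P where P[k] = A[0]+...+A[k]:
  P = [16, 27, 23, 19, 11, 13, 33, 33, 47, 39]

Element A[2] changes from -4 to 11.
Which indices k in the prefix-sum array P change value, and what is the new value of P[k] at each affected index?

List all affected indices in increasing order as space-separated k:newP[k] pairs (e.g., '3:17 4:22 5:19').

Answer: 2:38 3:34 4:26 5:28 6:48 7:48 8:62 9:54

Derivation:
P[k] = A[0] + ... + A[k]
P[k] includes A[2] iff k >= 2
Affected indices: 2, 3, ..., 9; delta = 15
  P[2]: 23 + 15 = 38
  P[3]: 19 + 15 = 34
  P[4]: 11 + 15 = 26
  P[5]: 13 + 15 = 28
  P[6]: 33 + 15 = 48
  P[7]: 33 + 15 = 48
  P[8]: 47 + 15 = 62
  P[9]: 39 + 15 = 54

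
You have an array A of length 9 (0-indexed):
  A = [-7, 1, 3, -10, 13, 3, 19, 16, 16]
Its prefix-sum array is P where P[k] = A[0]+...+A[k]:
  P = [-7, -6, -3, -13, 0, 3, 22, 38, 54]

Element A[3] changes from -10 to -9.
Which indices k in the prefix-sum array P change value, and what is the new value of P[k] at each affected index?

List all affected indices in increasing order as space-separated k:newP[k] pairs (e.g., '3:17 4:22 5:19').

Answer: 3:-12 4:1 5:4 6:23 7:39 8:55

Derivation:
P[k] = A[0] + ... + A[k]
P[k] includes A[3] iff k >= 3
Affected indices: 3, 4, ..., 8; delta = 1
  P[3]: -13 + 1 = -12
  P[4]: 0 + 1 = 1
  P[5]: 3 + 1 = 4
  P[6]: 22 + 1 = 23
  P[7]: 38 + 1 = 39
  P[8]: 54 + 1 = 55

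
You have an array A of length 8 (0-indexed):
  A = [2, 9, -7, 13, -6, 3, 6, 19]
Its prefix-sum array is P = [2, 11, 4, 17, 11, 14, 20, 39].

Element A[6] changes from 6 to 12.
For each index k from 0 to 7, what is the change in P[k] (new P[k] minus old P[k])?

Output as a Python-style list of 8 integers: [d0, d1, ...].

Answer: [0, 0, 0, 0, 0, 0, 6, 6]

Derivation:
Element change: A[6] 6 -> 12, delta = 6
For k < 6: P[k] unchanged, delta_P[k] = 0
For k >= 6: P[k] shifts by exactly 6
Delta array: [0, 0, 0, 0, 0, 0, 6, 6]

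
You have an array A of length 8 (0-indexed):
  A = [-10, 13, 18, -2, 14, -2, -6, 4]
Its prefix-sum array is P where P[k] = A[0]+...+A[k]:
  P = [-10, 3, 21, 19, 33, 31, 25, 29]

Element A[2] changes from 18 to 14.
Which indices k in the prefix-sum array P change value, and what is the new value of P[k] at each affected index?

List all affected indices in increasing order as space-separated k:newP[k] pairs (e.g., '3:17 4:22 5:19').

P[k] = A[0] + ... + A[k]
P[k] includes A[2] iff k >= 2
Affected indices: 2, 3, ..., 7; delta = -4
  P[2]: 21 + -4 = 17
  P[3]: 19 + -4 = 15
  P[4]: 33 + -4 = 29
  P[5]: 31 + -4 = 27
  P[6]: 25 + -4 = 21
  P[7]: 29 + -4 = 25

Answer: 2:17 3:15 4:29 5:27 6:21 7:25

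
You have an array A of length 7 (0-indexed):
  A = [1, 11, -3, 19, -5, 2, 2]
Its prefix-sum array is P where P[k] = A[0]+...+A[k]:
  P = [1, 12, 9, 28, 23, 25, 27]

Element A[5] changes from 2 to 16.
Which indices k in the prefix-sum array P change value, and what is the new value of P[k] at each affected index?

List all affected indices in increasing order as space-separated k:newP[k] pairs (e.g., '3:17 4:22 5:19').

P[k] = A[0] + ... + A[k]
P[k] includes A[5] iff k >= 5
Affected indices: 5, 6, ..., 6; delta = 14
  P[5]: 25 + 14 = 39
  P[6]: 27 + 14 = 41

Answer: 5:39 6:41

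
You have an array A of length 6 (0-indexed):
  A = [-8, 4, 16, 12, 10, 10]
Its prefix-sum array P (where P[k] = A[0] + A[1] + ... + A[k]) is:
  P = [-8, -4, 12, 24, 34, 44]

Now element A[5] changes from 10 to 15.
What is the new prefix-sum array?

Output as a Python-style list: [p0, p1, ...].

Change: A[5] 10 -> 15, delta = 5
P[k] for k < 5: unchanged (A[5] not included)
P[k] for k >= 5: shift by delta = 5
  P[0] = -8 + 0 = -8
  P[1] = -4 + 0 = -4
  P[2] = 12 + 0 = 12
  P[3] = 24 + 0 = 24
  P[4] = 34 + 0 = 34
  P[5] = 44 + 5 = 49

Answer: [-8, -4, 12, 24, 34, 49]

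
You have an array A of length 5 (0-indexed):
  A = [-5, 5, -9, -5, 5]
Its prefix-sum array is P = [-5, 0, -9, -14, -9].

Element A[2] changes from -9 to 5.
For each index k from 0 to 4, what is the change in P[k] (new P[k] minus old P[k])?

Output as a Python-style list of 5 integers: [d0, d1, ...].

Answer: [0, 0, 14, 14, 14]

Derivation:
Element change: A[2] -9 -> 5, delta = 14
For k < 2: P[k] unchanged, delta_P[k] = 0
For k >= 2: P[k] shifts by exactly 14
Delta array: [0, 0, 14, 14, 14]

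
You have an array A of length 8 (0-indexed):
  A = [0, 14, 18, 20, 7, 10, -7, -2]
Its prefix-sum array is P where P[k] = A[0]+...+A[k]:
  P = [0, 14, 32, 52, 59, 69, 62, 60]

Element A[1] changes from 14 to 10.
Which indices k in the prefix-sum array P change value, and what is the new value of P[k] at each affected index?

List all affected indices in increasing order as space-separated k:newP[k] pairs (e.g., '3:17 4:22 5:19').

P[k] = A[0] + ... + A[k]
P[k] includes A[1] iff k >= 1
Affected indices: 1, 2, ..., 7; delta = -4
  P[1]: 14 + -4 = 10
  P[2]: 32 + -4 = 28
  P[3]: 52 + -4 = 48
  P[4]: 59 + -4 = 55
  P[5]: 69 + -4 = 65
  P[6]: 62 + -4 = 58
  P[7]: 60 + -4 = 56

Answer: 1:10 2:28 3:48 4:55 5:65 6:58 7:56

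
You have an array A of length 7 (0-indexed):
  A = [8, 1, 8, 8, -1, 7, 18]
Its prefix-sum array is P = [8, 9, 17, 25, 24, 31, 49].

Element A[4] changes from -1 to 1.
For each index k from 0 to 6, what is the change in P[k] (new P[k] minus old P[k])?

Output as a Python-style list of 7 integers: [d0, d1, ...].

Answer: [0, 0, 0, 0, 2, 2, 2]

Derivation:
Element change: A[4] -1 -> 1, delta = 2
For k < 4: P[k] unchanged, delta_P[k] = 0
For k >= 4: P[k] shifts by exactly 2
Delta array: [0, 0, 0, 0, 2, 2, 2]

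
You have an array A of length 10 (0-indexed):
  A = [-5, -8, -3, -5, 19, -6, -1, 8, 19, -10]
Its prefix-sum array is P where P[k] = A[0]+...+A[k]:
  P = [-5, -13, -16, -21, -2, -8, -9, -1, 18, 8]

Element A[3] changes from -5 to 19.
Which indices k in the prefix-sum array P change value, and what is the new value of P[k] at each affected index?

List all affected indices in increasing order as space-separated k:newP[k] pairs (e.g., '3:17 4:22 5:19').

P[k] = A[0] + ... + A[k]
P[k] includes A[3] iff k >= 3
Affected indices: 3, 4, ..., 9; delta = 24
  P[3]: -21 + 24 = 3
  P[4]: -2 + 24 = 22
  P[5]: -8 + 24 = 16
  P[6]: -9 + 24 = 15
  P[7]: -1 + 24 = 23
  P[8]: 18 + 24 = 42
  P[9]: 8 + 24 = 32

Answer: 3:3 4:22 5:16 6:15 7:23 8:42 9:32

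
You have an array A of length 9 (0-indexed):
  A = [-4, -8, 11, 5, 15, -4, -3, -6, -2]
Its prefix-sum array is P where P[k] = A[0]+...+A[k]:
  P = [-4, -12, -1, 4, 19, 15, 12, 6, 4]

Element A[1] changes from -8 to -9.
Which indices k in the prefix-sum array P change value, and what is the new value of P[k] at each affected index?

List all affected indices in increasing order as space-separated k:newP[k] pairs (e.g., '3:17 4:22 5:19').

P[k] = A[0] + ... + A[k]
P[k] includes A[1] iff k >= 1
Affected indices: 1, 2, ..., 8; delta = -1
  P[1]: -12 + -1 = -13
  P[2]: -1 + -1 = -2
  P[3]: 4 + -1 = 3
  P[4]: 19 + -1 = 18
  P[5]: 15 + -1 = 14
  P[6]: 12 + -1 = 11
  P[7]: 6 + -1 = 5
  P[8]: 4 + -1 = 3

Answer: 1:-13 2:-2 3:3 4:18 5:14 6:11 7:5 8:3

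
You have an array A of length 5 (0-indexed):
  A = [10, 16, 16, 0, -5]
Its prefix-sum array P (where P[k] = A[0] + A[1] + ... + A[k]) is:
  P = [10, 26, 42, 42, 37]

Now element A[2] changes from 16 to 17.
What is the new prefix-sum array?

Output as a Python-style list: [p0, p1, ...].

Answer: [10, 26, 43, 43, 38]

Derivation:
Change: A[2] 16 -> 17, delta = 1
P[k] for k < 2: unchanged (A[2] not included)
P[k] for k >= 2: shift by delta = 1
  P[0] = 10 + 0 = 10
  P[1] = 26 + 0 = 26
  P[2] = 42 + 1 = 43
  P[3] = 42 + 1 = 43
  P[4] = 37 + 1 = 38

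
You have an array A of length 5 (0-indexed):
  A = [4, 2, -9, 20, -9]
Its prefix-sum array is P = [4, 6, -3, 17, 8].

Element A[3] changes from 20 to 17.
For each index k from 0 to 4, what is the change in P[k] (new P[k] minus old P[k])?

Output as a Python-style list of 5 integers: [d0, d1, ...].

Answer: [0, 0, 0, -3, -3]

Derivation:
Element change: A[3] 20 -> 17, delta = -3
For k < 3: P[k] unchanged, delta_P[k] = 0
For k >= 3: P[k] shifts by exactly -3
Delta array: [0, 0, 0, -3, -3]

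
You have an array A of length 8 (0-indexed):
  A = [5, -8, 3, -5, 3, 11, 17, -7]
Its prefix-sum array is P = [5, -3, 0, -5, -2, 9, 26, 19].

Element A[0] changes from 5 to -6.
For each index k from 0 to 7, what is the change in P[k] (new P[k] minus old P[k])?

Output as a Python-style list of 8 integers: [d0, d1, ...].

Answer: [-11, -11, -11, -11, -11, -11, -11, -11]

Derivation:
Element change: A[0] 5 -> -6, delta = -11
For k < 0: P[k] unchanged, delta_P[k] = 0
For k >= 0: P[k] shifts by exactly -11
Delta array: [-11, -11, -11, -11, -11, -11, -11, -11]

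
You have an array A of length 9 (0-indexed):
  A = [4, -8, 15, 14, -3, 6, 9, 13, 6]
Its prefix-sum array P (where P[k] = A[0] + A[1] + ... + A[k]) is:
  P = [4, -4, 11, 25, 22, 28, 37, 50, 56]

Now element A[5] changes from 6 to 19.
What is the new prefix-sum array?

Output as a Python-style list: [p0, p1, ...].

Change: A[5] 6 -> 19, delta = 13
P[k] for k < 5: unchanged (A[5] not included)
P[k] for k >= 5: shift by delta = 13
  P[0] = 4 + 0 = 4
  P[1] = -4 + 0 = -4
  P[2] = 11 + 0 = 11
  P[3] = 25 + 0 = 25
  P[4] = 22 + 0 = 22
  P[5] = 28 + 13 = 41
  P[6] = 37 + 13 = 50
  P[7] = 50 + 13 = 63
  P[8] = 56 + 13 = 69

Answer: [4, -4, 11, 25, 22, 41, 50, 63, 69]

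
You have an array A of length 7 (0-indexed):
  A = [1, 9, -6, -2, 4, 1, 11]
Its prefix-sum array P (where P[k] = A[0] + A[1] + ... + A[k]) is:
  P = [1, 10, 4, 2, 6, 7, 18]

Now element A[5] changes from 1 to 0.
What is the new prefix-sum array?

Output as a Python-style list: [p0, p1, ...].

Answer: [1, 10, 4, 2, 6, 6, 17]

Derivation:
Change: A[5] 1 -> 0, delta = -1
P[k] for k < 5: unchanged (A[5] not included)
P[k] for k >= 5: shift by delta = -1
  P[0] = 1 + 0 = 1
  P[1] = 10 + 0 = 10
  P[2] = 4 + 0 = 4
  P[3] = 2 + 0 = 2
  P[4] = 6 + 0 = 6
  P[5] = 7 + -1 = 6
  P[6] = 18 + -1 = 17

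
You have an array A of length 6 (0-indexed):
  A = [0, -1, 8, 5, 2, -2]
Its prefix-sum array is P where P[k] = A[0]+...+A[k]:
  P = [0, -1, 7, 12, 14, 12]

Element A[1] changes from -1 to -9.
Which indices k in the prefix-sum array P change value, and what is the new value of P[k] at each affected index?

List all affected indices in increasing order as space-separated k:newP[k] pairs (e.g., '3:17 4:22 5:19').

P[k] = A[0] + ... + A[k]
P[k] includes A[1] iff k >= 1
Affected indices: 1, 2, ..., 5; delta = -8
  P[1]: -1 + -8 = -9
  P[2]: 7 + -8 = -1
  P[3]: 12 + -8 = 4
  P[4]: 14 + -8 = 6
  P[5]: 12 + -8 = 4

Answer: 1:-9 2:-1 3:4 4:6 5:4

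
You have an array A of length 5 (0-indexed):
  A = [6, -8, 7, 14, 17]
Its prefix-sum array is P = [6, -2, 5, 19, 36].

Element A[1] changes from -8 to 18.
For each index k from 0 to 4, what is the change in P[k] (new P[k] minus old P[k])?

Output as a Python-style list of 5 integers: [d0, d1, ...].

Answer: [0, 26, 26, 26, 26]

Derivation:
Element change: A[1] -8 -> 18, delta = 26
For k < 1: P[k] unchanged, delta_P[k] = 0
For k >= 1: P[k] shifts by exactly 26
Delta array: [0, 26, 26, 26, 26]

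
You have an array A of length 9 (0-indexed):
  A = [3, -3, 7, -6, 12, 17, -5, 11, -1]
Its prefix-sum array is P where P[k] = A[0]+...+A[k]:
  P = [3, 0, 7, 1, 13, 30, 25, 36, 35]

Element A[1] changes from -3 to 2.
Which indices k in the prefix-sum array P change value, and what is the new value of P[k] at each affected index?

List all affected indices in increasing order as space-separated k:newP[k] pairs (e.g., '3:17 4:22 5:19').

P[k] = A[0] + ... + A[k]
P[k] includes A[1] iff k >= 1
Affected indices: 1, 2, ..., 8; delta = 5
  P[1]: 0 + 5 = 5
  P[2]: 7 + 5 = 12
  P[3]: 1 + 5 = 6
  P[4]: 13 + 5 = 18
  P[5]: 30 + 5 = 35
  P[6]: 25 + 5 = 30
  P[7]: 36 + 5 = 41
  P[8]: 35 + 5 = 40

Answer: 1:5 2:12 3:6 4:18 5:35 6:30 7:41 8:40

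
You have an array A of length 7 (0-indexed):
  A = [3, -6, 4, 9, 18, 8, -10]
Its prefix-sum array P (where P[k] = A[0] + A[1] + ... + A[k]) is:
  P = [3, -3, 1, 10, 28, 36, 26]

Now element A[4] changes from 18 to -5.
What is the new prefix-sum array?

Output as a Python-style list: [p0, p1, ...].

Answer: [3, -3, 1, 10, 5, 13, 3]

Derivation:
Change: A[4] 18 -> -5, delta = -23
P[k] for k < 4: unchanged (A[4] not included)
P[k] for k >= 4: shift by delta = -23
  P[0] = 3 + 0 = 3
  P[1] = -3 + 0 = -3
  P[2] = 1 + 0 = 1
  P[3] = 10 + 0 = 10
  P[4] = 28 + -23 = 5
  P[5] = 36 + -23 = 13
  P[6] = 26 + -23 = 3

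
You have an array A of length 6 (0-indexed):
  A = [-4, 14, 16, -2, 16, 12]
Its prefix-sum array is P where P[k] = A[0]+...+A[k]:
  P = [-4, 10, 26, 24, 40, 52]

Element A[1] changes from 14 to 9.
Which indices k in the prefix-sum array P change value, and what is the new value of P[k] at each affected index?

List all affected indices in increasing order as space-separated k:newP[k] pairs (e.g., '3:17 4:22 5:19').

P[k] = A[0] + ... + A[k]
P[k] includes A[1] iff k >= 1
Affected indices: 1, 2, ..., 5; delta = -5
  P[1]: 10 + -5 = 5
  P[2]: 26 + -5 = 21
  P[3]: 24 + -5 = 19
  P[4]: 40 + -5 = 35
  P[5]: 52 + -5 = 47

Answer: 1:5 2:21 3:19 4:35 5:47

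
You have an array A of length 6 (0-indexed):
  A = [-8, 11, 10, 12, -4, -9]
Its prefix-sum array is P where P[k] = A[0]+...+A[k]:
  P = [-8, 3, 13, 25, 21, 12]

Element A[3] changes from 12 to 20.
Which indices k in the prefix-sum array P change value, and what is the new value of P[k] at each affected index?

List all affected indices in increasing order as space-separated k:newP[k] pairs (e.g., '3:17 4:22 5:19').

P[k] = A[0] + ... + A[k]
P[k] includes A[3] iff k >= 3
Affected indices: 3, 4, ..., 5; delta = 8
  P[3]: 25 + 8 = 33
  P[4]: 21 + 8 = 29
  P[5]: 12 + 8 = 20

Answer: 3:33 4:29 5:20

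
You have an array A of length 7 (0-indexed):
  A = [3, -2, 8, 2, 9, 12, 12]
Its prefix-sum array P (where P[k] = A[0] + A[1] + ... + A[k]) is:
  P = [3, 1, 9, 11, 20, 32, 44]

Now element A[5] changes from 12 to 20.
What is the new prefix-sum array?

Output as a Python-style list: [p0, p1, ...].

Answer: [3, 1, 9, 11, 20, 40, 52]

Derivation:
Change: A[5] 12 -> 20, delta = 8
P[k] for k < 5: unchanged (A[5] not included)
P[k] for k >= 5: shift by delta = 8
  P[0] = 3 + 0 = 3
  P[1] = 1 + 0 = 1
  P[2] = 9 + 0 = 9
  P[3] = 11 + 0 = 11
  P[4] = 20 + 0 = 20
  P[5] = 32 + 8 = 40
  P[6] = 44 + 8 = 52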